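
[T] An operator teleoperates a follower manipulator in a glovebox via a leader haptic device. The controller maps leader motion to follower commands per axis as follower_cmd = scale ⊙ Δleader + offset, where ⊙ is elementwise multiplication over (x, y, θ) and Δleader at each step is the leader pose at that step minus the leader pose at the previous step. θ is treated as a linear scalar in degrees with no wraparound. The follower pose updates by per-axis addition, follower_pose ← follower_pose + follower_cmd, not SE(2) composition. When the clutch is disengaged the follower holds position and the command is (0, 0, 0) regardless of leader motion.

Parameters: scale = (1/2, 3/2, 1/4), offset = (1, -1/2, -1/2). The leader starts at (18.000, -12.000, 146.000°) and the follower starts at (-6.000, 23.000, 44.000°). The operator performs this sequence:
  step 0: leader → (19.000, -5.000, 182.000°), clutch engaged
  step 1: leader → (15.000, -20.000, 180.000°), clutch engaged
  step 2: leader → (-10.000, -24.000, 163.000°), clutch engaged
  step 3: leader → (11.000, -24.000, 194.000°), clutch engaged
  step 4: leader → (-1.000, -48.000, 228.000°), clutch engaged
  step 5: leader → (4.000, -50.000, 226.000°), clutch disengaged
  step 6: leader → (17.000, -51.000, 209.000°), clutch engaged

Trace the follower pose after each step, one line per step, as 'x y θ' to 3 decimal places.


-4.500 33.000 52.500
-5.500 10.000 51.500
-17.000 3.500 46.750
-5.500 3.000 54.000
-10.500 -33.500 62.000
-10.500 -33.500 62.000
-3.000 -35.500 57.250

step 0: Δleader=(1.000, 7.000, 36.000°), engaged; cmd=(1.500, 10.000, 8.500°) → follower=(-4.500, 33.000, 52.500°)
step 1: Δleader=(-4.000, -15.000, -2.000°), engaged; cmd=(-1.000, -23.000, -1.000°) → follower=(-5.500, 10.000, 51.500°)
step 2: Δleader=(-25.000, -4.000, -17.000°), engaged; cmd=(-11.500, -6.500, -4.750°) → follower=(-17.000, 3.500, 46.750°)
step 3: Δleader=(21.000, 0.000, 31.000°), engaged; cmd=(11.500, -0.500, 7.250°) → follower=(-5.500, 3.000, 54.000°)
step 4: Δleader=(-12.000, -24.000, 34.000°), engaged; cmd=(-5.000, -36.500, 8.000°) → follower=(-10.500, -33.500, 62.000°)
step 5: Δleader=(5.000, -2.000, -2.000°), disengaged; cmd=(0,0,0) → follower holds at (-10.500, -33.500, 62.000°)
step 6: Δleader=(13.000, -1.000, -17.000°), engaged; cmd=(7.500, -2.000, -4.750°) → follower=(-3.000, -35.500, 57.250°)


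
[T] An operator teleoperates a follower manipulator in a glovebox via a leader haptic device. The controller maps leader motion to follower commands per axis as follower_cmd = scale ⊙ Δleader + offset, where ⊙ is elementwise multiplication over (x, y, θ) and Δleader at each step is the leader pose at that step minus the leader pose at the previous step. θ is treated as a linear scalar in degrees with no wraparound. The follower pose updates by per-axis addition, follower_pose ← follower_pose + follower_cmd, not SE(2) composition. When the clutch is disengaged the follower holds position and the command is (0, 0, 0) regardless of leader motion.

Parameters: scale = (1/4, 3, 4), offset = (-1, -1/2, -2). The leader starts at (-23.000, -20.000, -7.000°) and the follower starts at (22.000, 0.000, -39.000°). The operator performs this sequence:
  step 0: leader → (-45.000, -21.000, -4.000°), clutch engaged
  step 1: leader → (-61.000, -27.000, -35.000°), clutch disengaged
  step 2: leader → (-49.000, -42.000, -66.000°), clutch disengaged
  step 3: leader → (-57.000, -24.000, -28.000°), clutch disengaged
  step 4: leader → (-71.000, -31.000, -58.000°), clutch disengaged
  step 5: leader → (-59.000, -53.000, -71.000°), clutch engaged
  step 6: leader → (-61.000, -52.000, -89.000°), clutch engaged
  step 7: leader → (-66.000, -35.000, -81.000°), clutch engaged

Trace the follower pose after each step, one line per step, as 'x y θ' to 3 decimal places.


step 0: Δleader=(-22.000, -1.000, 3.000°), engaged; cmd=(-6.500, -3.500, 10.000°) → follower=(15.500, -3.500, -29.000°)
step 1: Δleader=(-16.000, -6.000, -31.000°), disengaged; cmd=(0,0,0) → follower holds at (15.500, -3.500, -29.000°)
step 2: Δleader=(12.000, -15.000, -31.000°), disengaged; cmd=(0,0,0) → follower holds at (15.500, -3.500, -29.000°)
step 3: Δleader=(-8.000, 18.000, 38.000°), disengaged; cmd=(0,0,0) → follower holds at (15.500, -3.500, -29.000°)
step 4: Δleader=(-14.000, -7.000, -30.000°), disengaged; cmd=(0,0,0) → follower holds at (15.500, -3.500, -29.000°)
step 5: Δleader=(12.000, -22.000, -13.000°), engaged; cmd=(2.000, -66.500, -54.000°) → follower=(17.500, -70.000, -83.000°)
step 6: Δleader=(-2.000, 1.000, -18.000°), engaged; cmd=(-1.500, 2.500, -74.000°) → follower=(16.000, -67.500, -157.000°)
step 7: Δleader=(-5.000, 17.000, 8.000°), engaged; cmd=(-2.250, 50.500, 30.000°) → follower=(13.750, -17.000, -127.000°)

15.500 -3.500 -29.000
15.500 -3.500 -29.000
15.500 -3.500 -29.000
15.500 -3.500 -29.000
15.500 -3.500 -29.000
17.500 -70.000 -83.000
16.000 -67.500 -157.000
13.750 -17.000 -127.000


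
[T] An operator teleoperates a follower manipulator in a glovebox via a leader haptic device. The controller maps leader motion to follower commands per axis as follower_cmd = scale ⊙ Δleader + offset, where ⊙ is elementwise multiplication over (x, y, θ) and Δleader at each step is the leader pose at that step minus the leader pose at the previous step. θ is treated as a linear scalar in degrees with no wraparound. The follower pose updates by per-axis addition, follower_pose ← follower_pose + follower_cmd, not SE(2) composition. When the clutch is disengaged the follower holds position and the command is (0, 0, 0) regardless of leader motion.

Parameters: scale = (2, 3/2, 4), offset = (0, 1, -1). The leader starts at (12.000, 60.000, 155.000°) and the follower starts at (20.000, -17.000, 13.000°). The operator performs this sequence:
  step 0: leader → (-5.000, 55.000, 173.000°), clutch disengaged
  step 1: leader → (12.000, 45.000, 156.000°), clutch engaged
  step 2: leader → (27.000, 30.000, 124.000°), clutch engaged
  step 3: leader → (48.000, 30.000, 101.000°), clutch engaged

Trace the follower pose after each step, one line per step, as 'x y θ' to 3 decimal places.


20.000 -17.000 13.000
54.000 -31.000 -56.000
84.000 -52.500 -185.000
126.000 -51.500 -278.000

step 0: Δleader=(-17.000, -5.000, 18.000°), disengaged; cmd=(0,0,0) → follower holds at (20.000, -17.000, 13.000°)
step 1: Δleader=(17.000, -10.000, -17.000°), engaged; cmd=(34.000, -14.000, -69.000°) → follower=(54.000, -31.000, -56.000°)
step 2: Δleader=(15.000, -15.000, -32.000°), engaged; cmd=(30.000, -21.500, -129.000°) → follower=(84.000, -52.500, -185.000°)
step 3: Δleader=(21.000, 0.000, -23.000°), engaged; cmd=(42.000, 1.000, -93.000°) → follower=(126.000, -51.500, -278.000°)


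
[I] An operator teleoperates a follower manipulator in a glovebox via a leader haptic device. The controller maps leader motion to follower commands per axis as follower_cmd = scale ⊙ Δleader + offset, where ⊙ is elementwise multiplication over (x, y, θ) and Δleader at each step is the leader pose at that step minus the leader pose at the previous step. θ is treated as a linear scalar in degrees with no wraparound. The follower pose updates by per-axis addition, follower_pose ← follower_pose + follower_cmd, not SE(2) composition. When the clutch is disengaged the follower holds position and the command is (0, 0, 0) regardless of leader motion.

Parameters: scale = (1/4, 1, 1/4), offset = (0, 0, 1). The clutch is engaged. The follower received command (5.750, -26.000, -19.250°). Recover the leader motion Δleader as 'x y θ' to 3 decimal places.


axis x: (5.750 − 0) / (1/4) = 23.000
axis y: (-26.000 − 0) / (1) = -26.000
axis θ: (-19.250 − 1) / (1/4) = -81.000

23.000 -26.000 -81.000


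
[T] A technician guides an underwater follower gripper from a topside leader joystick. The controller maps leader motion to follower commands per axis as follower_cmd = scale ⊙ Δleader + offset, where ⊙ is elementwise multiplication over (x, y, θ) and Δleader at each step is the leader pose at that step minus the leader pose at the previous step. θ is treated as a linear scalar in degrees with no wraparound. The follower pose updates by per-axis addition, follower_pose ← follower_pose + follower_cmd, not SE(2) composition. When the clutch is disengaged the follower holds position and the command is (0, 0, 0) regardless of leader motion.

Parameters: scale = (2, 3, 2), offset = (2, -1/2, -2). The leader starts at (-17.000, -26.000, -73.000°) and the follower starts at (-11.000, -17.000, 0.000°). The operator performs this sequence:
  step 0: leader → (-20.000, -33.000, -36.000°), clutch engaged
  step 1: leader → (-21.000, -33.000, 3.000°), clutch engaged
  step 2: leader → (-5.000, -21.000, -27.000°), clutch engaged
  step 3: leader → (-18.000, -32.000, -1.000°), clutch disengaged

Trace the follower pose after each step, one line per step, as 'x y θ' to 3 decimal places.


step 0: Δleader=(-3.000, -7.000, 37.000°), engaged; cmd=(-4.000, -21.500, 72.000°) → follower=(-15.000, -38.500, 72.000°)
step 1: Δleader=(-1.000, 0.000, 39.000°), engaged; cmd=(0.000, -0.500, 76.000°) → follower=(-15.000, -39.000, 148.000°)
step 2: Δleader=(16.000, 12.000, -30.000°), engaged; cmd=(34.000, 35.500, -62.000°) → follower=(19.000, -3.500, 86.000°)
step 3: Δleader=(-13.000, -11.000, 26.000°), disengaged; cmd=(0,0,0) → follower holds at (19.000, -3.500, 86.000°)

-15.000 -38.500 72.000
-15.000 -39.000 148.000
19.000 -3.500 86.000
19.000 -3.500 86.000


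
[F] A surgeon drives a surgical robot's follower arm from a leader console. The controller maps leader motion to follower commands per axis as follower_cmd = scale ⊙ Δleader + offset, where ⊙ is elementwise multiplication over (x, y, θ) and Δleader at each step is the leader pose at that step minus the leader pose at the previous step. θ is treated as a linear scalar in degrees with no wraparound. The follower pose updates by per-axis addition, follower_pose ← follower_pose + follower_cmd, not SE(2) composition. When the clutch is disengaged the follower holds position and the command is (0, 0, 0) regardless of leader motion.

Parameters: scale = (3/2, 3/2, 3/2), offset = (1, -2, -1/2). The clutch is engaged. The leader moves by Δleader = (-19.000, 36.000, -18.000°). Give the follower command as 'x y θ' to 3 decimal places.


axis x: 3/2·-19.000 + 1 = -27.500
axis y: 3/2·36.000 + -2 = 52.000
axis θ: 3/2·-18.000 + -1/2 = -27.500

-27.500 52.000 -27.500


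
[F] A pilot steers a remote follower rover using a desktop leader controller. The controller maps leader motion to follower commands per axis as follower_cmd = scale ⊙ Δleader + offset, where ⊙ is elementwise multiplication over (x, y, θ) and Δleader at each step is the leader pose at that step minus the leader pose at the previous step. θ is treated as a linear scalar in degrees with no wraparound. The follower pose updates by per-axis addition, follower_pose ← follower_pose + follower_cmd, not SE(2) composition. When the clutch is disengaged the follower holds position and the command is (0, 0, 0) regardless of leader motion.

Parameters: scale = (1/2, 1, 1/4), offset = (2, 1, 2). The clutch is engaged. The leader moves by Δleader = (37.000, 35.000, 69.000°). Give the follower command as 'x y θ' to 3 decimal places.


20.500 36.000 19.250

axis x: 1/2·37.000 + 2 = 20.500
axis y: 1·35.000 + 1 = 36.000
axis θ: 1/4·69.000 + 2 = 19.250


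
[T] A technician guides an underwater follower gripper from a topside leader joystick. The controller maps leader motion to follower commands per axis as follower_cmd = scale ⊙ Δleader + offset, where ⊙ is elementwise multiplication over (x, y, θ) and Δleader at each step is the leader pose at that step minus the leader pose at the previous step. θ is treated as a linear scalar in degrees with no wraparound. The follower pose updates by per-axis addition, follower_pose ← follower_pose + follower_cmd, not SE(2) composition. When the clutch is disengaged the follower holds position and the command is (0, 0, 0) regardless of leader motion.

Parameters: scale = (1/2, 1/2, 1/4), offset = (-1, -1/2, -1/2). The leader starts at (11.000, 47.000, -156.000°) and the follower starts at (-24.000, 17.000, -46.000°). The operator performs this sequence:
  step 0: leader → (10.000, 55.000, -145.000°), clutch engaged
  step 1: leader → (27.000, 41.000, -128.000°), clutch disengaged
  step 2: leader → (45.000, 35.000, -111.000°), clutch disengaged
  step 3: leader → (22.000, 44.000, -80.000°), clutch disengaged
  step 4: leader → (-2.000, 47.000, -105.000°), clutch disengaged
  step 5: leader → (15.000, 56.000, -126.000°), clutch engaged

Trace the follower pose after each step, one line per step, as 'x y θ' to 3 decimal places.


step 0: Δleader=(-1.000, 8.000, 11.000°), engaged; cmd=(-1.500, 3.500, 2.250°) → follower=(-25.500, 20.500, -43.750°)
step 1: Δleader=(17.000, -14.000, 17.000°), disengaged; cmd=(0,0,0) → follower holds at (-25.500, 20.500, -43.750°)
step 2: Δleader=(18.000, -6.000, 17.000°), disengaged; cmd=(0,0,0) → follower holds at (-25.500, 20.500, -43.750°)
step 3: Δleader=(-23.000, 9.000, 31.000°), disengaged; cmd=(0,0,0) → follower holds at (-25.500, 20.500, -43.750°)
step 4: Δleader=(-24.000, 3.000, -25.000°), disengaged; cmd=(0,0,0) → follower holds at (-25.500, 20.500, -43.750°)
step 5: Δleader=(17.000, 9.000, -21.000°), engaged; cmd=(7.500, 4.000, -5.750°) → follower=(-18.000, 24.500, -49.500°)

-25.500 20.500 -43.750
-25.500 20.500 -43.750
-25.500 20.500 -43.750
-25.500 20.500 -43.750
-25.500 20.500 -43.750
-18.000 24.500 -49.500


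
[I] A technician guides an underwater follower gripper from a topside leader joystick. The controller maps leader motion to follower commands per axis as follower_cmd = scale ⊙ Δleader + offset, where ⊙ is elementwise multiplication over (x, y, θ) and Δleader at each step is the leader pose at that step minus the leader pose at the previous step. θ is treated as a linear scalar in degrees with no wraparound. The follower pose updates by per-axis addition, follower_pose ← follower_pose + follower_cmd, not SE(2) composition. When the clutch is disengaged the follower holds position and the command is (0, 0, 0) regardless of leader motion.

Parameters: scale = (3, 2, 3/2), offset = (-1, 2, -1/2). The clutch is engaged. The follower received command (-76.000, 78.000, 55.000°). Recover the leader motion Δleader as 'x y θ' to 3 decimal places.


axis x: (-76.000 − -1) / (3) = -25.000
axis y: (78.000 − 2) / (2) = 38.000
axis θ: (55.000 − -1/2) / (3/2) = 37.000

-25.000 38.000 37.000


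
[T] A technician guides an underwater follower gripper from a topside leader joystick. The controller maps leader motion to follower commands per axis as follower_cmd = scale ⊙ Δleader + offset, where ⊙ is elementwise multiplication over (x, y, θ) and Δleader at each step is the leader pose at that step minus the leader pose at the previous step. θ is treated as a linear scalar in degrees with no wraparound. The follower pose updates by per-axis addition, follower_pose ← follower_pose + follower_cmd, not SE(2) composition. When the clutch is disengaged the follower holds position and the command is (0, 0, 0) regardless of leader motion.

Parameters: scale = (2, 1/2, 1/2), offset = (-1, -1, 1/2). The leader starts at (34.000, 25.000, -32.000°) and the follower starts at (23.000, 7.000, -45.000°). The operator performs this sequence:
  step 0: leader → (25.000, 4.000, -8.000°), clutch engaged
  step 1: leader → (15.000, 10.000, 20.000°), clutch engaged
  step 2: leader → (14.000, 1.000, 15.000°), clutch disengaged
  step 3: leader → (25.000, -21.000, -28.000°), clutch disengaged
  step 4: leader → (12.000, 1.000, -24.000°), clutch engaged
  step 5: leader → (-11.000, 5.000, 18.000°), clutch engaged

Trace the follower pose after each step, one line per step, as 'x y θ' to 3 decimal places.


step 0: Δleader=(-9.000, -21.000, 24.000°), engaged; cmd=(-19.000, -11.500, 12.500°) → follower=(4.000, -4.500, -32.500°)
step 1: Δleader=(-10.000, 6.000, 28.000°), engaged; cmd=(-21.000, 2.000, 14.500°) → follower=(-17.000, -2.500, -18.000°)
step 2: Δleader=(-1.000, -9.000, -5.000°), disengaged; cmd=(0,0,0) → follower holds at (-17.000, -2.500, -18.000°)
step 3: Δleader=(11.000, -22.000, -43.000°), disengaged; cmd=(0,0,0) → follower holds at (-17.000, -2.500, -18.000°)
step 4: Δleader=(-13.000, 22.000, 4.000°), engaged; cmd=(-27.000, 10.000, 2.500°) → follower=(-44.000, 7.500, -15.500°)
step 5: Δleader=(-23.000, 4.000, 42.000°), engaged; cmd=(-47.000, 1.000, 21.500°) → follower=(-91.000, 8.500, 6.000°)

4.000 -4.500 -32.500
-17.000 -2.500 -18.000
-17.000 -2.500 -18.000
-17.000 -2.500 -18.000
-44.000 7.500 -15.500
-91.000 8.500 6.000


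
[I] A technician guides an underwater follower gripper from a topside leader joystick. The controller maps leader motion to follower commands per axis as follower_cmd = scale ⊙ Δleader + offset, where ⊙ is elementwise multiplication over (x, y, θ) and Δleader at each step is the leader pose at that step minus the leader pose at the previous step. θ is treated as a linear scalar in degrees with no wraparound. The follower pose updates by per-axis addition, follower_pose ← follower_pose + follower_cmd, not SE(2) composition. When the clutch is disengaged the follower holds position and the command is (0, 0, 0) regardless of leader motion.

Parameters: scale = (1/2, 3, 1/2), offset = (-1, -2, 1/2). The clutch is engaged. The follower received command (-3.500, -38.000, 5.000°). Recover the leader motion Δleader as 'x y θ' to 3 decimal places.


-5.000 -12.000 9.000

axis x: (-3.500 − -1) / (1/2) = -5.000
axis y: (-38.000 − -2) / (3) = -12.000
axis θ: (5.000 − 1/2) / (1/2) = 9.000


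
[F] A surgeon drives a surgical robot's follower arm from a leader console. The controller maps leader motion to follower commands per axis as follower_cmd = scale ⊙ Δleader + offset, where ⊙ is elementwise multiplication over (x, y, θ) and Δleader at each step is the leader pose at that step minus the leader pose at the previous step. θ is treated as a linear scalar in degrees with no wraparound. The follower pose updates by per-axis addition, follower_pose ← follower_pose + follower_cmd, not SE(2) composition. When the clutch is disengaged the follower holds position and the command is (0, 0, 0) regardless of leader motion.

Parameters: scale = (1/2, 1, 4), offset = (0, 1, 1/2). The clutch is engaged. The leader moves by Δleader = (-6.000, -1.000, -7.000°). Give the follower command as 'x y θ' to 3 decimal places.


-3.000 0.000 -27.500

axis x: 1/2·-6.000 + 0 = -3.000
axis y: 1·-1.000 + 1 = 0.000
axis θ: 4·-7.000 + 1/2 = -27.500


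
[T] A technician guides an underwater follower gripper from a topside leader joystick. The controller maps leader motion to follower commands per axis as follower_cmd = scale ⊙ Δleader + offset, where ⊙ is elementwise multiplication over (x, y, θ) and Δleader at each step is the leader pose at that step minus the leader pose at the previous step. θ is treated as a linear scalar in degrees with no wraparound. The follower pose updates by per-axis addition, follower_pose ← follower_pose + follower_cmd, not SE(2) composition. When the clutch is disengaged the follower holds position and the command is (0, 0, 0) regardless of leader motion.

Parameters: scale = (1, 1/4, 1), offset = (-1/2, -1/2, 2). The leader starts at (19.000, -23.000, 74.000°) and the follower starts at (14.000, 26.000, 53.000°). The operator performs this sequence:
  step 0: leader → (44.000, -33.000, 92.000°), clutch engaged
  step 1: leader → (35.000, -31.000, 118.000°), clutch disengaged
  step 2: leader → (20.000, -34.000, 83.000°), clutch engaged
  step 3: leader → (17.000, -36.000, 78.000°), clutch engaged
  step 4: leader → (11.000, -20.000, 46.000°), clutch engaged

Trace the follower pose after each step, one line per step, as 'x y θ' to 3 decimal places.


38.500 23.000 73.000
38.500 23.000 73.000
23.000 21.750 40.000
19.500 20.750 37.000
13.000 24.250 7.000

step 0: Δleader=(25.000, -10.000, 18.000°), engaged; cmd=(24.500, -3.000, 20.000°) → follower=(38.500, 23.000, 73.000°)
step 1: Δleader=(-9.000, 2.000, 26.000°), disengaged; cmd=(0,0,0) → follower holds at (38.500, 23.000, 73.000°)
step 2: Δleader=(-15.000, -3.000, -35.000°), engaged; cmd=(-15.500, -1.250, -33.000°) → follower=(23.000, 21.750, 40.000°)
step 3: Δleader=(-3.000, -2.000, -5.000°), engaged; cmd=(-3.500, -1.000, -3.000°) → follower=(19.500, 20.750, 37.000°)
step 4: Δleader=(-6.000, 16.000, -32.000°), engaged; cmd=(-6.500, 3.500, -30.000°) → follower=(13.000, 24.250, 7.000°)


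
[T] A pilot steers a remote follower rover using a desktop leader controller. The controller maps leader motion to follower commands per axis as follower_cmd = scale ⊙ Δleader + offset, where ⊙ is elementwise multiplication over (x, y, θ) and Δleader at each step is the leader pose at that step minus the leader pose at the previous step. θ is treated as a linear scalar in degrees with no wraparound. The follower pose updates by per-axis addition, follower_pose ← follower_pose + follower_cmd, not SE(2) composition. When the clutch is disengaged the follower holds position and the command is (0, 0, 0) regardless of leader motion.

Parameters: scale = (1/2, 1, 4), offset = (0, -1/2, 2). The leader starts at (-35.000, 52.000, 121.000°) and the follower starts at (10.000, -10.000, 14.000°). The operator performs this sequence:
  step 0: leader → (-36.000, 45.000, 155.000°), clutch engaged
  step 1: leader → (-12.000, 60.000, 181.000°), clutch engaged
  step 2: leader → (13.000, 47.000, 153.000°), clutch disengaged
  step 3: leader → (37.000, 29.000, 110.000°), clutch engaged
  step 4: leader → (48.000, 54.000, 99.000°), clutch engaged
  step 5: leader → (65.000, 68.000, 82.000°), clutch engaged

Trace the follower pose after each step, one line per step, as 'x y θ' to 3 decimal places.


9.500 -17.500 152.000
21.500 -3.000 258.000
21.500 -3.000 258.000
33.500 -21.500 88.000
39.000 3.000 46.000
47.500 16.500 -20.000

step 0: Δleader=(-1.000, -7.000, 34.000°), engaged; cmd=(-0.500, -7.500, 138.000°) → follower=(9.500, -17.500, 152.000°)
step 1: Δleader=(24.000, 15.000, 26.000°), engaged; cmd=(12.000, 14.500, 106.000°) → follower=(21.500, -3.000, 258.000°)
step 2: Δleader=(25.000, -13.000, -28.000°), disengaged; cmd=(0,0,0) → follower holds at (21.500, -3.000, 258.000°)
step 3: Δleader=(24.000, -18.000, -43.000°), engaged; cmd=(12.000, -18.500, -170.000°) → follower=(33.500, -21.500, 88.000°)
step 4: Δleader=(11.000, 25.000, -11.000°), engaged; cmd=(5.500, 24.500, -42.000°) → follower=(39.000, 3.000, 46.000°)
step 5: Δleader=(17.000, 14.000, -17.000°), engaged; cmd=(8.500, 13.500, -66.000°) → follower=(47.500, 16.500, -20.000°)


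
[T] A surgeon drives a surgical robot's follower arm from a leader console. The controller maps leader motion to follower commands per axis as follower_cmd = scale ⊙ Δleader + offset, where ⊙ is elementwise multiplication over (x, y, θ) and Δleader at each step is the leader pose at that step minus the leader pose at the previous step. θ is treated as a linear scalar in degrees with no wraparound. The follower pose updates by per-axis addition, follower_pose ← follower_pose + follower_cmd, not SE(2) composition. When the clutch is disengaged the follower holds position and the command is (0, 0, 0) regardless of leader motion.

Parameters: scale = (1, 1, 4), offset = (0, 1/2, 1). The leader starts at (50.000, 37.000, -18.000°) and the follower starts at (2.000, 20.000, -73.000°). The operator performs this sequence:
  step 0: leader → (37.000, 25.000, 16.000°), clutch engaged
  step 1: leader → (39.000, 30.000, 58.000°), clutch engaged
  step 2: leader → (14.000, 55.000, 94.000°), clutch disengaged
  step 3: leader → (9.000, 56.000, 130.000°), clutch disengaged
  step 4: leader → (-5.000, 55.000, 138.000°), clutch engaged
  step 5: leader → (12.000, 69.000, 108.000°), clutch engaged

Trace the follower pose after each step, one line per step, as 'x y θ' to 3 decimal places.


-11.000 8.500 64.000
-9.000 14.000 233.000
-9.000 14.000 233.000
-9.000 14.000 233.000
-23.000 13.500 266.000
-6.000 28.000 147.000

step 0: Δleader=(-13.000, -12.000, 34.000°), engaged; cmd=(-13.000, -11.500, 137.000°) → follower=(-11.000, 8.500, 64.000°)
step 1: Δleader=(2.000, 5.000, 42.000°), engaged; cmd=(2.000, 5.500, 169.000°) → follower=(-9.000, 14.000, 233.000°)
step 2: Δleader=(-25.000, 25.000, 36.000°), disengaged; cmd=(0,0,0) → follower holds at (-9.000, 14.000, 233.000°)
step 3: Δleader=(-5.000, 1.000, 36.000°), disengaged; cmd=(0,0,0) → follower holds at (-9.000, 14.000, 233.000°)
step 4: Δleader=(-14.000, -1.000, 8.000°), engaged; cmd=(-14.000, -0.500, 33.000°) → follower=(-23.000, 13.500, 266.000°)
step 5: Δleader=(17.000, 14.000, -30.000°), engaged; cmd=(17.000, 14.500, -119.000°) → follower=(-6.000, 28.000, 147.000°)


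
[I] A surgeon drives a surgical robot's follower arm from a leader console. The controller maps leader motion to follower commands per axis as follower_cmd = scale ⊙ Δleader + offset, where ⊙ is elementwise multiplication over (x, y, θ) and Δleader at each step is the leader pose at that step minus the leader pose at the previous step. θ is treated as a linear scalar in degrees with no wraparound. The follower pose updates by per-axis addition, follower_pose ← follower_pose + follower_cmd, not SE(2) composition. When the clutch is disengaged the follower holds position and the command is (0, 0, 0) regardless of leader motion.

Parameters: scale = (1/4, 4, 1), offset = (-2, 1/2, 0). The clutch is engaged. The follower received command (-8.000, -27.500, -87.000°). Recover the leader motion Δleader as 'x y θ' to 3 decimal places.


axis x: (-8.000 − -2) / (1/4) = -24.000
axis y: (-27.500 − 1/2) / (4) = -7.000
axis θ: (-87.000 − 0) / (1) = -87.000

-24.000 -7.000 -87.000


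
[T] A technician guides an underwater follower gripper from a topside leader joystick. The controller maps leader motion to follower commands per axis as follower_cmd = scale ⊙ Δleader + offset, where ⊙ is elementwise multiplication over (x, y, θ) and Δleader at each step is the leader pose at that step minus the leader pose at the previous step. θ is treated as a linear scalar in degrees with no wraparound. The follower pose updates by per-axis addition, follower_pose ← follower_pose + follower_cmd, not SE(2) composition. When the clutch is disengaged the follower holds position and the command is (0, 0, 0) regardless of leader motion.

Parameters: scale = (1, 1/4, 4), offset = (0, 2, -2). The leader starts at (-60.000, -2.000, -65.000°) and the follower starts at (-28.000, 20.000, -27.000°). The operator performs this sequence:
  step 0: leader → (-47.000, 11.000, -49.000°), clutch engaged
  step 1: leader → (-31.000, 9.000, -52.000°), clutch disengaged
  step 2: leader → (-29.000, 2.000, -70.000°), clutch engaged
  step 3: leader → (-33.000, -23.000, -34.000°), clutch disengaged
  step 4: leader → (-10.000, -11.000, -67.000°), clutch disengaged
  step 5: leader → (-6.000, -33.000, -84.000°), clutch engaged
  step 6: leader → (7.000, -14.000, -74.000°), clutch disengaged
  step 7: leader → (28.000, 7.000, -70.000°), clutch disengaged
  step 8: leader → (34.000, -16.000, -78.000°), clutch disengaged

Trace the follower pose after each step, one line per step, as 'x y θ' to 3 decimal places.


-15.000 25.250 35.000
-15.000 25.250 35.000
-13.000 25.500 -39.000
-13.000 25.500 -39.000
-13.000 25.500 -39.000
-9.000 22.000 -109.000
-9.000 22.000 -109.000
-9.000 22.000 -109.000
-9.000 22.000 -109.000

step 0: Δleader=(13.000, 13.000, 16.000°), engaged; cmd=(13.000, 5.250, 62.000°) → follower=(-15.000, 25.250, 35.000°)
step 1: Δleader=(16.000, -2.000, -3.000°), disengaged; cmd=(0,0,0) → follower holds at (-15.000, 25.250, 35.000°)
step 2: Δleader=(2.000, -7.000, -18.000°), engaged; cmd=(2.000, 0.250, -74.000°) → follower=(-13.000, 25.500, -39.000°)
step 3: Δleader=(-4.000, -25.000, 36.000°), disengaged; cmd=(0,0,0) → follower holds at (-13.000, 25.500, -39.000°)
step 4: Δleader=(23.000, 12.000, -33.000°), disengaged; cmd=(0,0,0) → follower holds at (-13.000, 25.500, -39.000°)
step 5: Δleader=(4.000, -22.000, -17.000°), engaged; cmd=(4.000, -3.500, -70.000°) → follower=(-9.000, 22.000, -109.000°)
step 6: Δleader=(13.000, 19.000, 10.000°), disengaged; cmd=(0,0,0) → follower holds at (-9.000, 22.000, -109.000°)
step 7: Δleader=(21.000, 21.000, 4.000°), disengaged; cmd=(0,0,0) → follower holds at (-9.000, 22.000, -109.000°)
step 8: Δleader=(6.000, -23.000, -8.000°), disengaged; cmd=(0,0,0) → follower holds at (-9.000, 22.000, -109.000°)


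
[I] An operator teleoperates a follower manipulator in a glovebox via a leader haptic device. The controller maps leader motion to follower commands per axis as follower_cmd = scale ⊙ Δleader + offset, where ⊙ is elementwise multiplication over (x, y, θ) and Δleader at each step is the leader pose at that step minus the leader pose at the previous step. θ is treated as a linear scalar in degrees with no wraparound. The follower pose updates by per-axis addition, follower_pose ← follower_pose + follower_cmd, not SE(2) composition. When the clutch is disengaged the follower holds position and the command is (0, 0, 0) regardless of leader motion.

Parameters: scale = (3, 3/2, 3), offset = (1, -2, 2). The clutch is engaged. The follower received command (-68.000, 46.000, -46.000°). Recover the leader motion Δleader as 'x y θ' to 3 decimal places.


axis x: (-68.000 − 1) / (3) = -23.000
axis y: (46.000 − -2) / (3/2) = 32.000
axis θ: (-46.000 − 2) / (3) = -16.000

-23.000 32.000 -16.000


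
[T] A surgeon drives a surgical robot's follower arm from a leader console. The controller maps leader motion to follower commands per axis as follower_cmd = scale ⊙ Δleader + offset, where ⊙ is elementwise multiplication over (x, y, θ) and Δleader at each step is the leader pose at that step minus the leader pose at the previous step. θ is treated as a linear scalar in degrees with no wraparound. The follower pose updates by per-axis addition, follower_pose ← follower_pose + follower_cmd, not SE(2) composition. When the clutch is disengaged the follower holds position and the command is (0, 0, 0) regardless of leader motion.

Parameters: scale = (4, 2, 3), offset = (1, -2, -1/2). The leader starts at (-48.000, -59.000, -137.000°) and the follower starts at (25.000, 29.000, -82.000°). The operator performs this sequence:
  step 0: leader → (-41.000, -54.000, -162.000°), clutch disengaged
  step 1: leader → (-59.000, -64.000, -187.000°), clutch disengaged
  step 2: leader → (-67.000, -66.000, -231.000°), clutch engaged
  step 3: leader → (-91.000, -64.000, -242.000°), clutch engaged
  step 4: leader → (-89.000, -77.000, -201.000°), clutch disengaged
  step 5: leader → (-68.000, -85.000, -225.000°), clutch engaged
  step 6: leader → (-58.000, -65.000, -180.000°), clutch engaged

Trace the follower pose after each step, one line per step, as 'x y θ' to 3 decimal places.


step 0: Δleader=(7.000, 5.000, -25.000°), disengaged; cmd=(0,0,0) → follower holds at (25.000, 29.000, -82.000°)
step 1: Δleader=(-18.000, -10.000, -25.000°), disengaged; cmd=(0,0,0) → follower holds at (25.000, 29.000, -82.000°)
step 2: Δleader=(-8.000, -2.000, -44.000°), engaged; cmd=(-31.000, -6.000, -132.500°) → follower=(-6.000, 23.000, -214.500°)
step 3: Δleader=(-24.000, 2.000, -11.000°), engaged; cmd=(-95.000, 2.000, -33.500°) → follower=(-101.000, 25.000, -248.000°)
step 4: Δleader=(2.000, -13.000, 41.000°), disengaged; cmd=(0,0,0) → follower holds at (-101.000, 25.000, -248.000°)
step 5: Δleader=(21.000, -8.000, -24.000°), engaged; cmd=(85.000, -18.000, -72.500°) → follower=(-16.000, 7.000, -320.500°)
step 6: Δleader=(10.000, 20.000, 45.000°), engaged; cmd=(41.000, 38.000, 134.500°) → follower=(25.000, 45.000, -186.000°)

25.000 29.000 -82.000
25.000 29.000 -82.000
-6.000 23.000 -214.500
-101.000 25.000 -248.000
-101.000 25.000 -248.000
-16.000 7.000 -320.500
25.000 45.000 -186.000


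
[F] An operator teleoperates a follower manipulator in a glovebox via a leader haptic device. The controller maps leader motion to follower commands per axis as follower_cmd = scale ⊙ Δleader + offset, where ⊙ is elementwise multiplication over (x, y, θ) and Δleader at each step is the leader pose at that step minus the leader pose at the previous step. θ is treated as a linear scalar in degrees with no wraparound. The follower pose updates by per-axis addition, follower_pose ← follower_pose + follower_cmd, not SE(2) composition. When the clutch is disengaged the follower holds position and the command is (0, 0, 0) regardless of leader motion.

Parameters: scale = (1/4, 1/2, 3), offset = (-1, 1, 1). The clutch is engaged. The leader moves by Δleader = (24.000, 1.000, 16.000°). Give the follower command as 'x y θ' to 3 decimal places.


axis x: 1/4·24.000 + -1 = 5.000
axis y: 1/2·1.000 + 1 = 1.500
axis θ: 3·16.000 + 1 = 49.000

5.000 1.500 49.000


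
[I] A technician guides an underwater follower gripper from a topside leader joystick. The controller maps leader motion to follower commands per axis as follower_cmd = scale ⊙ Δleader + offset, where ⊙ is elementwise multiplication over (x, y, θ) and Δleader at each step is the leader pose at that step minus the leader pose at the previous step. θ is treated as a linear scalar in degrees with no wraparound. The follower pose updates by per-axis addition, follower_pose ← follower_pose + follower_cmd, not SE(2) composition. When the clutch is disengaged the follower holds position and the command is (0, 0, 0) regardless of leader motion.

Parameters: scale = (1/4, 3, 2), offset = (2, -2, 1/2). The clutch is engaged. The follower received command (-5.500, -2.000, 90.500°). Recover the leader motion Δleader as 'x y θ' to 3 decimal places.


-30.000 0.000 45.000

axis x: (-5.500 − 2) / (1/4) = -30.000
axis y: (-2.000 − -2) / (3) = 0.000
axis θ: (90.500 − 1/2) / (2) = 45.000


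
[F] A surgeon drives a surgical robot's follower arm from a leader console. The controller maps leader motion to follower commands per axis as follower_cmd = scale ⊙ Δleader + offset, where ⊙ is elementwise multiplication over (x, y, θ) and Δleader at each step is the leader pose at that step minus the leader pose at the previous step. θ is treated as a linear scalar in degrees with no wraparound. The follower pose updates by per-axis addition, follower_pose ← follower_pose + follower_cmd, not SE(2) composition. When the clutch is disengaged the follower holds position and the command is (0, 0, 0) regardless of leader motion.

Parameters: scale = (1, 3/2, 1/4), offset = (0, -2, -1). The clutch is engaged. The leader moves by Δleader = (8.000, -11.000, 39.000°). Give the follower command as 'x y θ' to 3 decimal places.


axis x: 1·8.000 + 0 = 8.000
axis y: 3/2·-11.000 + -2 = -18.500
axis θ: 1/4·39.000 + -1 = 8.750

8.000 -18.500 8.750


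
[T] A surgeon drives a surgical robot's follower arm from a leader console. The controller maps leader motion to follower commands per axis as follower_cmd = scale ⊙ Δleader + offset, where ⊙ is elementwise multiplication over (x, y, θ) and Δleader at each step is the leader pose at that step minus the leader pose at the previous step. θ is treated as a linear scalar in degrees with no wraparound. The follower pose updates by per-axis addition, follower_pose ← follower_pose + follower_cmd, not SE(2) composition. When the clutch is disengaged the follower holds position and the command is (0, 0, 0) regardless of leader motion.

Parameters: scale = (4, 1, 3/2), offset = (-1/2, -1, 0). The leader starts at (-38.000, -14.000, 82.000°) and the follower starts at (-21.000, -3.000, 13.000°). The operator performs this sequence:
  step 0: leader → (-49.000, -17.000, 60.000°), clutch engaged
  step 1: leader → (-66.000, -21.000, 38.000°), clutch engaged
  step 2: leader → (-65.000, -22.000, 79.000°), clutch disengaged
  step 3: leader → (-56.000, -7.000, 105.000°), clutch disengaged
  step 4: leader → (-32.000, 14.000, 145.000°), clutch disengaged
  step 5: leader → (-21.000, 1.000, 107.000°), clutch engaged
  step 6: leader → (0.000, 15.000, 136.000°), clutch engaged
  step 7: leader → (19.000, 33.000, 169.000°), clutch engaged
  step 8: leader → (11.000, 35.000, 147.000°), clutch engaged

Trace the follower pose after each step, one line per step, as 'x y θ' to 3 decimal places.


-65.500 -7.000 -20.000
-134.000 -12.000 -53.000
-134.000 -12.000 -53.000
-134.000 -12.000 -53.000
-134.000 -12.000 -53.000
-90.500 -26.000 -110.000
-7.000 -13.000 -66.500
68.500 4.000 -17.000
36.000 5.000 -50.000

step 0: Δleader=(-11.000, -3.000, -22.000°), engaged; cmd=(-44.500, -4.000, -33.000°) → follower=(-65.500, -7.000, -20.000°)
step 1: Δleader=(-17.000, -4.000, -22.000°), engaged; cmd=(-68.500, -5.000, -33.000°) → follower=(-134.000, -12.000, -53.000°)
step 2: Δleader=(1.000, -1.000, 41.000°), disengaged; cmd=(0,0,0) → follower holds at (-134.000, -12.000, -53.000°)
step 3: Δleader=(9.000, 15.000, 26.000°), disengaged; cmd=(0,0,0) → follower holds at (-134.000, -12.000, -53.000°)
step 4: Δleader=(24.000, 21.000, 40.000°), disengaged; cmd=(0,0,0) → follower holds at (-134.000, -12.000, -53.000°)
step 5: Δleader=(11.000, -13.000, -38.000°), engaged; cmd=(43.500, -14.000, -57.000°) → follower=(-90.500, -26.000, -110.000°)
step 6: Δleader=(21.000, 14.000, 29.000°), engaged; cmd=(83.500, 13.000, 43.500°) → follower=(-7.000, -13.000, -66.500°)
step 7: Δleader=(19.000, 18.000, 33.000°), engaged; cmd=(75.500, 17.000, 49.500°) → follower=(68.500, 4.000, -17.000°)
step 8: Δleader=(-8.000, 2.000, -22.000°), engaged; cmd=(-32.500, 1.000, -33.000°) → follower=(36.000, 5.000, -50.000°)


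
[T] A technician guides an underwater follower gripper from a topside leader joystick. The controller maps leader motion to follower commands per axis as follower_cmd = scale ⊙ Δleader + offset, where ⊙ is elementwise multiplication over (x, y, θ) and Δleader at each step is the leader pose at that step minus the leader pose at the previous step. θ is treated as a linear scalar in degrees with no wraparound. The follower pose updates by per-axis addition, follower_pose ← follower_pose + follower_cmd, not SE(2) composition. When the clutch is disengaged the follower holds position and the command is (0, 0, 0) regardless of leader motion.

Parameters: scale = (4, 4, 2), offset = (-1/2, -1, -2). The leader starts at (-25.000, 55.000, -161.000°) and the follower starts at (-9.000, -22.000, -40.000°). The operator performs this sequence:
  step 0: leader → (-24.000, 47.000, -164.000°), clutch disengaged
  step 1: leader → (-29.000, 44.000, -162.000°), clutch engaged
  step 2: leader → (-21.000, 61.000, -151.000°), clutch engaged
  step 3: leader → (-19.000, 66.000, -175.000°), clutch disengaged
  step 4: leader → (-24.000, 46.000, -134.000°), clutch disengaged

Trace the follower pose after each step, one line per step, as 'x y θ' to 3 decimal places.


step 0: Δleader=(1.000, -8.000, -3.000°), disengaged; cmd=(0,0,0) → follower holds at (-9.000, -22.000, -40.000°)
step 1: Δleader=(-5.000, -3.000, 2.000°), engaged; cmd=(-20.500, -13.000, 2.000°) → follower=(-29.500, -35.000, -38.000°)
step 2: Δleader=(8.000, 17.000, 11.000°), engaged; cmd=(31.500, 67.000, 20.000°) → follower=(2.000, 32.000, -18.000°)
step 3: Δleader=(2.000, 5.000, -24.000°), disengaged; cmd=(0,0,0) → follower holds at (2.000, 32.000, -18.000°)
step 4: Δleader=(-5.000, -20.000, 41.000°), disengaged; cmd=(0,0,0) → follower holds at (2.000, 32.000, -18.000°)

-9.000 -22.000 -40.000
-29.500 -35.000 -38.000
2.000 32.000 -18.000
2.000 32.000 -18.000
2.000 32.000 -18.000
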